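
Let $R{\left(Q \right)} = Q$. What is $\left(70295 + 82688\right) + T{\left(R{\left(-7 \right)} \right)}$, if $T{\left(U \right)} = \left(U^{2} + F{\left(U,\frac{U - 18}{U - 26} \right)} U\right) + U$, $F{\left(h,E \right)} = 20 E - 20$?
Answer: $\frac{5050945}{33} \approx 1.5306 \cdot 10^{5}$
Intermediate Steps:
$F{\left(h,E \right)} = -20 + 20 E$
$T{\left(U \right)} = U + U^{2} + U \left(-20 + \frac{20 \left(-18 + U\right)}{-26 + U}\right)$ ($T{\left(U \right)} = \left(U^{2} + \left(-20 + 20 \frac{U - 18}{U - 26}\right) U\right) + U = \left(U^{2} + \left(-20 + 20 \frac{-18 + U}{-26 + U}\right) U\right) + U = \left(U^{2} + \left(-20 + \frac{20 \left(-18 + U\right)}{-26 + U}\right) U\right) + U = \left(U^{2} + U \left(-20 + \frac{20 \left(-18 + U\right)}{-26 + U}\right)\right) + U = U + U^{2} + U \left(-20 + \frac{20 \left(-18 + U\right)}{-26 + U}\right)$)
$\left(70295 + 82688\right) + T{\left(R{\left(-7 \right)} \right)} = \left(70295 + 82688\right) - \frac{7 \left(134 + \left(-7\right)^{2} - -175\right)}{-26 - 7} = 152983 - \frac{7 \left(134 + 49 + 175\right)}{-33} = 152983 - \left(- \frac{7}{33}\right) 358 = 152983 + \frac{2506}{33} = \frac{5050945}{33}$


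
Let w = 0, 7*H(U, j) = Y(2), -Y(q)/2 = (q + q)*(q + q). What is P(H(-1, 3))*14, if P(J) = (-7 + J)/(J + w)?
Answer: 567/16 ≈ 35.438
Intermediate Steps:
Y(q) = -8*q**2 (Y(q) = -2*(q + q)*(q + q) = -2*2*q*2*q = -8*q**2)
H(U, j) = -32/7 (H(U, j) = (-8*2**2)/7 = (-8*4)/7 = (1/7)*(-32) = -32/7)
P(J) = (-7 + J)/J (P(J) = (-7 + J)/(J + 0) = (-7 + J)/J)
P(H(-1, 3))*14 = ((-7 - 32/7)/(-32/7))*14 = -7/32*(-81/7)*14 = (81/32)*14 = 567/16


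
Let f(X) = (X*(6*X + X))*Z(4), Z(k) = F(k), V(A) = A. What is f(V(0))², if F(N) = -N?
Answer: 0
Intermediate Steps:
Z(k) = -k
f(X) = -28*X² (f(X) = (X*(6*X + X))*(-1*4) = (X*(7*X))*(-4) = (7*X²)*(-4) = -28*X²)
f(V(0))² = (-28*0²)² = (-28*0)² = 0² = 0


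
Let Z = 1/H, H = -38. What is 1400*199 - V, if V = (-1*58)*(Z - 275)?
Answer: 4990321/19 ≈ 2.6265e+5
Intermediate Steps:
Z = -1/38 (Z = 1/(-38) = -1/38 ≈ -0.026316)
V = 303079/19 (V = (-1*58)*(-1/38 - 275) = -58*(-10451/38) = 303079/19 ≈ 15952.)
1400*199 - V = 1400*199 - 1*303079/19 = 278600 - 303079/19 = 4990321/19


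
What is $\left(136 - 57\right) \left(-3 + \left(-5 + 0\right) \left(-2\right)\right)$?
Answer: $553$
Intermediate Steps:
$\left(136 - 57\right) \left(-3 + \left(-5 + 0\right) \left(-2\right)\right) = 79 \left(-3 - -10\right) = 79 \left(-3 + 10\right) = 79 \cdot 7 = 553$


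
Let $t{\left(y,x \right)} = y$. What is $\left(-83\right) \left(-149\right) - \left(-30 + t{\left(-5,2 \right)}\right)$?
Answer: $12402$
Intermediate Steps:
$\left(-83\right) \left(-149\right) - \left(-30 + t{\left(-5,2 \right)}\right) = \left(-83\right) \left(-149\right) + \left(6 \cdot 5 - -5\right) = 12367 + \left(30 + 5\right) = 12367 + 35 = 12402$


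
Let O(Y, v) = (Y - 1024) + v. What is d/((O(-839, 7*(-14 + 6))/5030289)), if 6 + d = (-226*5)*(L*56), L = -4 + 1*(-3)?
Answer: -2228186633706/1919 ≈ -1.1611e+9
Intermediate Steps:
O(Y, v) = -1024 + Y + v (O(Y, v) = (-1024 + Y) + v = -1024 + Y + v)
L = -7 (L = -4 - 3 = -7)
d = 442954 (d = -6 + (-226*5)*(-7*56) = -6 - 1130*(-392) = -6 + 442960 = 442954)
d/((O(-839, 7*(-14 + 6))/5030289)) = 442954/(((-1024 - 839 + 7*(-14 + 6))/5030289)) = 442954/(((-1024 - 839 + 7*(-8))*(1/5030289))) = 442954/(((-1024 - 839 - 56)*(1/5030289))) = 442954/((-1919*1/5030289)) = 442954/(-1919/5030289) = 442954*(-5030289/1919) = -2228186633706/1919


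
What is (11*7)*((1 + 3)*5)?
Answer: 1540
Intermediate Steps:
(11*7)*((1 + 3)*5) = 77*(4*5) = 77*20 = 1540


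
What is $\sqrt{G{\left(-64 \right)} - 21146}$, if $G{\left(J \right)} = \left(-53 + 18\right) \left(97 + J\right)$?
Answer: $i \sqrt{22301} \approx 149.34 i$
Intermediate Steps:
$G{\left(J \right)} = -3395 - 35 J$ ($G{\left(J \right)} = - 35 \left(97 + J\right) = -3395 - 35 J$)
$\sqrt{G{\left(-64 \right)} - 21146} = \sqrt{\left(-3395 - -2240\right) - 21146} = \sqrt{\left(-3395 + 2240\right) - 21146} = \sqrt{-1155 - 21146} = \sqrt{-22301} = i \sqrt{22301}$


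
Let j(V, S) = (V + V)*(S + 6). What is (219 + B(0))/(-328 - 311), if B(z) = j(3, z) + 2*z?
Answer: -85/213 ≈ -0.39906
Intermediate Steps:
j(V, S) = 2*V*(6 + S) (j(V, S) = (2*V)*(6 + S) = 2*V*(6 + S))
B(z) = 36 + 8*z (B(z) = 2*3*(6 + z) + 2*z = (36 + 6*z) + 2*z = 36 + 8*z)
(219 + B(0))/(-328 - 311) = (219 + (36 + 8*0))/(-328 - 311) = (219 + (36 + 0))/(-639) = (219 + 36)*(-1/639) = 255*(-1/639) = -85/213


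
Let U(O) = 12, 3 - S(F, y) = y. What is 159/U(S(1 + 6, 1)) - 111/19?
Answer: 563/76 ≈ 7.4079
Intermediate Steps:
S(F, y) = 3 - y
159/U(S(1 + 6, 1)) - 111/19 = 159/12 - 111/19 = 159*(1/12) - 111*1/19 = 53/4 - 111/19 = 563/76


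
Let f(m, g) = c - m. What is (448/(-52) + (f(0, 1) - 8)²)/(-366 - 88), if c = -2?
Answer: -594/2951 ≈ -0.20129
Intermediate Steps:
f(m, g) = -2 - m
(448/(-52) + (f(0, 1) - 8)²)/(-366 - 88) = (448/(-52) + ((-2 - 1*0) - 8)²)/(-366 - 88) = (448*(-1/52) + ((-2 + 0) - 8)²)/(-454) = -(-112/13 + (-2 - 8)²)/454 = -(-112/13 + (-10)²)/454 = -(-112/13 + 100)/454 = -1/454*1188/13 = -594/2951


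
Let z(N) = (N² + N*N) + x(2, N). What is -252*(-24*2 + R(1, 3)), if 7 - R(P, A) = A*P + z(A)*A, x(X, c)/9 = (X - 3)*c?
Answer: 4284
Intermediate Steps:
x(X, c) = 9*c*(-3 + X) (x(X, c) = 9*((X - 3)*c) = 9*((-3 + X)*c) = 9*(c*(-3 + X)) = 9*c*(-3 + X))
z(N) = -9*N + 2*N² (z(N) = (N² + N*N) + 9*N*(-3 + 2) = (N² + N²) + 9*N*(-1) = 2*N² - 9*N = -9*N + 2*N²)
R(P, A) = 7 - A*P - A²*(-9 + 2*A) (R(P, A) = 7 - (A*P + (A*(-9 + 2*A))*A) = 7 - (A*P + A²*(-9 + 2*A)) = 7 + (-A*P - A²*(-9 + 2*A)) = 7 - A*P - A²*(-9 + 2*A))
-252*(-24*2 + R(1, 3)) = -252*(-24*2 + (7 - 1*3*1 - 1*3²*(-9 + 2*3))) = -252*(-48 + (7 - 3 - 1*9*(-9 + 6))) = -252*(-48 + (7 - 3 - 1*9*(-3))) = -252*(-48 + (7 - 3 + 27)) = -252*(-48 + 31) = -252*(-17) = 4284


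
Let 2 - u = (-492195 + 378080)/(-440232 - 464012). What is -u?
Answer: -1694373/904244 ≈ -1.8738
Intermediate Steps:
u = 1694373/904244 (u = 2 - (-492195 + 378080)/(-440232 - 464012) = 2 - (-114115)/(-904244) = 2 - (-114115)*(-1)/904244 = 2 - 1*114115/904244 = 2 - 114115/904244 = 1694373/904244 ≈ 1.8738)
-u = -1*1694373/904244 = -1694373/904244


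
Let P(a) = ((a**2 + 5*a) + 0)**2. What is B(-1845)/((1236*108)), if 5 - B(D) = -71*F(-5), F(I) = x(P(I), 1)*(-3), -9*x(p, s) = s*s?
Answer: 43/200232 ≈ 0.00021475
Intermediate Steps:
P(a) = (a**2 + 5*a)**2
x(p, s) = -s**2/9 (x(p, s) = -s*s/9 = -s**2/9)
F(I) = 1/3 (F(I) = -1/9*1**2*(-3) = -1/9*1*(-3) = -1/9*(-3) = 1/3)
B(D) = 86/3 (B(D) = 5 - (-71)/3 = 5 - 1*(-71/3) = 5 + 71/3 = 86/3)
B(-1845)/((1236*108)) = 86/(3*((1236*108))) = (86/3)/133488 = (86/3)*(1/133488) = 43/200232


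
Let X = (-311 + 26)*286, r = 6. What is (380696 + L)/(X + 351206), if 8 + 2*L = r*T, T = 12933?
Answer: 419491/269696 ≈ 1.5554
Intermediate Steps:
X = -81510 (X = -285*286 = -81510)
L = 38795 (L = -4 + (6*12933)/2 = -4 + (½)*77598 = -4 + 38799 = 38795)
(380696 + L)/(X + 351206) = (380696 + 38795)/(-81510 + 351206) = 419491/269696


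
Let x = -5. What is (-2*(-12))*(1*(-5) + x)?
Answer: -240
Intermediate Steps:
(-2*(-12))*(1*(-5) + x) = (-2*(-12))*(1*(-5) - 5) = 24*(-5 - 5) = 24*(-10) = -240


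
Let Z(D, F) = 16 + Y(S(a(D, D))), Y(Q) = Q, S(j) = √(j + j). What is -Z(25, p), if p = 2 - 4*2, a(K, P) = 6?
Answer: -16 - 2*√3 ≈ -19.464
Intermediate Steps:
S(j) = √2*√j (S(j) = √(2*j) = √2*√j)
p = -6 (p = 2 - 8 = -6)
Z(D, F) = 16 + 2*√3 (Z(D, F) = 16 + √2*√6 = 16 + 2*√3)
-Z(25, p) = -(16 + 2*√3) = -16 - 2*√3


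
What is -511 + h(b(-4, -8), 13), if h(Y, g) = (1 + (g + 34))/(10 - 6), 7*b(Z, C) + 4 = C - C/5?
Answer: -499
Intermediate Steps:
b(Z, C) = -4/7 + 4*C/35 (b(Z, C) = -4/7 + (C - C/5)/7 = -4/7 + (4*C/5)/7 = -4/7 + 4*C/35)
h(Y, g) = 35/4 + g/4 (h(Y, g) = (1 + (34 + g))/4 = (35 + g)*(¼) = 35/4 + g/4)
-511 + h(b(-4, -8), 13) = -511 + (35/4 + (¼)*13) = -511 + (35/4 + 13/4) = -511 + 12 = -499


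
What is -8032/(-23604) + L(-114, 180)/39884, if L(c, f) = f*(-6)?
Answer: 18428498/58838871 ≈ 0.31320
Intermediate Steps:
L(c, f) = -6*f
-8032/(-23604) + L(-114, 180)/39884 = -8032/(-23604) - 6*180/39884 = -8032*(-1/23604) - 1080*1/39884 = 2008/5901 - 270/9971 = 18428498/58838871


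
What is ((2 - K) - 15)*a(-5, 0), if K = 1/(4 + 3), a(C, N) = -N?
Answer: 0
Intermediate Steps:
K = ⅐ (K = 1/7 = ⅐ ≈ 0.14286)
((2 - K) - 15)*a(-5, 0) = ((2 - 1*⅐) - 15)*(-1*0) = ((2 - ⅐) - 15)*0 = (13/7 - 15)*0 = -92/7*0 = 0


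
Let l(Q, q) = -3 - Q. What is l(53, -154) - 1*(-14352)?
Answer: 14296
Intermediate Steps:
l(53, -154) - 1*(-14352) = (-3 - 1*53) - 1*(-14352) = (-3 - 53) + 14352 = -56 + 14352 = 14296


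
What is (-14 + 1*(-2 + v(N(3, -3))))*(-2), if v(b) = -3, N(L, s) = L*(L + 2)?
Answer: 38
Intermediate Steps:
N(L, s) = L*(2 + L)
(-14 + 1*(-2 + v(N(3, -3))))*(-2) = (-14 + 1*(-2 - 3))*(-2) = (-14 + 1*(-5))*(-2) = (-14 - 5)*(-2) = -19*(-2) = 38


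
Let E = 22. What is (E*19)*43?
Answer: 17974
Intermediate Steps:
(E*19)*43 = (22*19)*43 = 418*43 = 17974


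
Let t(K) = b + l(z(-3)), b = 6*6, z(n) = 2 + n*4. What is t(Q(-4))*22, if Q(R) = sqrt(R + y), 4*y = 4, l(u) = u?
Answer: 572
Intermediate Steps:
z(n) = 2 + 4*n
b = 36
y = 1 (y = (1/4)*4 = 1)
Q(R) = sqrt(1 + R) (Q(R) = sqrt(R + 1) = sqrt(1 + R))
t(K) = 26 (t(K) = 36 + (2 + 4*(-3)) = 36 + (2 - 12) = 36 - 10 = 26)
t(Q(-4))*22 = 26*22 = 572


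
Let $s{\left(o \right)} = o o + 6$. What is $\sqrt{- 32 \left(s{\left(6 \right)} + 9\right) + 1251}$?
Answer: $i \sqrt{381} \approx 19.519 i$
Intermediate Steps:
$s{\left(o \right)} = 6 + o^{2}$ ($s{\left(o \right)} = o^{2} + 6 = 6 + o^{2}$)
$\sqrt{- 32 \left(s{\left(6 \right)} + 9\right) + 1251} = \sqrt{- 32 \left(\left(6 + 6^{2}\right) + 9\right) + 1251} = \sqrt{- 32 \left(\left(6 + 36\right) + 9\right) + 1251} = \sqrt{- 32 \left(42 + 9\right) + 1251} = \sqrt{\left(-32\right) 51 + 1251} = \sqrt{-1632 + 1251} = \sqrt{-381} = i \sqrt{381}$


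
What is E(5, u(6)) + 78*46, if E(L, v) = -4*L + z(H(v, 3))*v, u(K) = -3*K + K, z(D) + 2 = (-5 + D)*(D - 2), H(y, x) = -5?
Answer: 2752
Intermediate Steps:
z(D) = -2 + (-5 + D)*(-2 + D) (z(D) = -2 + (-5 + D)*(D - 2) = -2 + (-5 + D)*(-2 + D))
u(K) = -2*K
E(L, v) = -4*L + 68*v (E(L, v) = -4*L + (8 + (-5)**2 - 7*(-5))*v = -4*L + (8 + 25 + 35)*v = -4*L + 68*v)
E(5, u(6)) + 78*46 = (-4*5 + 68*(-2*6)) + 78*46 = (-20 + 68*(-12)) + 3588 = (-20 - 816) + 3588 = -836 + 3588 = 2752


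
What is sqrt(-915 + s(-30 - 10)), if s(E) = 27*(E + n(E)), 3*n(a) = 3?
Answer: 4*I*sqrt(123) ≈ 44.362*I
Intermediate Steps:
n(a) = 1 (n(a) = (1/3)*3 = 1)
s(E) = 27 + 27*E (s(E) = 27*(E + 1) = 27*(1 + E) = 27 + 27*E)
sqrt(-915 + s(-30 - 10)) = sqrt(-915 + (27 + 27*(-30 - 10))) = sqrt(-915 + (27 + 27*(-40))) = sqrt(-915 + (27 - 1080)) = sqrt(-915 - 1053) = sqrt(-1968) = 4*I*sqrt(123)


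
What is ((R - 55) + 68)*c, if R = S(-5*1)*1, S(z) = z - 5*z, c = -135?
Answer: -4455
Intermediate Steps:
S(z) = -4*z
R = 20 (R = -(-20)*1 = -4*(-5)*1 = 20*1 = 20)
((R - 55) + 68)*c = ((20 - 55) + 68)*(-135) = (-35 + 68)*(-135) = 33*(-135) = -4455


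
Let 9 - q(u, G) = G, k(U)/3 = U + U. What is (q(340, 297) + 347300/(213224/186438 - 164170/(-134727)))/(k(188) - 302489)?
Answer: -725539480777758/1490093435294599 ≈ -0.48691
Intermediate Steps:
k(U) = 6*U (k(U) = 3*(U + U) = 3*(2*U) = 6*U)
q(u, G) = 9 - G
(q(340, 297) + 347300/(213224/186438 - 164170/(-134727)))/(k(188) - 302489) = ((9 - 1*297) + 347300/(213224/186438 - 164170/(-134727)))/(6*188 - 302489) = ((9 - 297) + 347300/(213224*(1/186438) - 164170*(-1/134727)))/(1128 - 302489) = (-288 + 347300/(106612/93219 + 164170/134727))/(-301361) = (-288 + 347300/(9889092718/4186372071))*(-1/301361) = (-288 + 347300*(4186372071/9889092718))*(-1/301361) = (-288 + 726963510129150/4944546359)*(-1/301361) = (725539480777758/4944546359)*(-1/301361) = -725539480777758/1490093435294599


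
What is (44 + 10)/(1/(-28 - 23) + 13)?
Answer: 1377/331 ≈ 4.1601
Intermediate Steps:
(44 + 10)/(1/(-28 - 23) + 13) = 54/(1/(-51) + 13) = 54/(-1/51 + 13) = 54/(662/51) = (51/662)*54 = 1377/331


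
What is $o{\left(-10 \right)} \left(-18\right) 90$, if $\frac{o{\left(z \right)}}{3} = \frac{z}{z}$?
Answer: $-4860$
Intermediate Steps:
$o{\left(z \right)} = 3$ ($o{\left(z \right)} = 3 \frac{z}{z} = 3 \cdot 1 = 3$)
$o{\left(-10 \right)} \left(-18\right) 90 = 3 \left(-18\right) 90 = \left(-54\right) 90 = -4860$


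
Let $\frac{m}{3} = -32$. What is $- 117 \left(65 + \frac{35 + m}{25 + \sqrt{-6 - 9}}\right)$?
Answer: $\frac{117 \left(- 65 \sqrt{15} + 1564 i\right)}{\sqrt{15} - 25 i} \approx -7326.2 - 43.19 i$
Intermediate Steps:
$m = -96$ ($m = 3 \left(-32\right) = -96$)
$- 117 \left(65 + \frac{35 + m}{25 + \sqrt{-6 - 9}}\right) = - 117 \left(65 + \frac{35 - 96}{25 + \sqrt{-6 - 9}}\right) = - 117 \left(65 - \frac{61}{25 + \sqrt{-15}}\right) = - 117 \left(65 - \frac{61}{25 + i \sqrt{15}}\right) = -7605 + \frac{7137}{25 + i \sqrt{15}}$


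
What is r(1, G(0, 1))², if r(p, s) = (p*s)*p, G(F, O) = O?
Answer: 1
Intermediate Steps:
r(p, s) = s*p²
r(1, G(0, 1))² = (1*1²)² = (1*1)² = 1² = 1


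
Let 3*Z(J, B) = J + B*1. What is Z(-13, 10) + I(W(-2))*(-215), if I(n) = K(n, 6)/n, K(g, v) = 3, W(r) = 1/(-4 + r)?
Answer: 3869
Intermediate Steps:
I(n) = 3/n
Z(J, B) = B/3 + J/3 (Z(J, B) = (J + B*1)/3 = (J + B)/3 = (B + J)/3 = B/3 + J/3)
Z(-13, 10) + I(W(-2))*(-215) = ((1/3)*10 + (1/3)*(-13)) + (3/(1/(-4 - 2)))*(-215) = (10/3 - 13/3) + (3/(1/(-6)))*(-215) = -1 + (3/(-1/6))*(-215) = -1 + (3*(-6))*(-215) = -1 - 18*(-215) = -1 + 3870 = 3869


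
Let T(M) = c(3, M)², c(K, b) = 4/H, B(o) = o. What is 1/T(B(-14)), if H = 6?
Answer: 9/4 ≈ 2.2500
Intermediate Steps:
c(K, b) = ⅔ (c(K, b) = 4/6 = 4*(⅙) = ⅔)
T(M) = 4/9 (T(M) = (⅔)² = 4/9)
1/T(B(-14)) = 1/(4/9) = 9/4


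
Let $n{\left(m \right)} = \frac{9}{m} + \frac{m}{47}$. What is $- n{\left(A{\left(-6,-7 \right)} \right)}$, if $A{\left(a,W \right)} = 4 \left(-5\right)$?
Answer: $\frac{823}{940} \approx 0.87553$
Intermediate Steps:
$A{\left(a,W \right)} = -20$
$n{\left(m \right)} = \frac{9}{m} + \frac{m}{47}$ ($n{\left(m \right)} = \frac{9}{m} + m \frac{1}{47} = \frac{9}{m} + \frac{m}{47}$)
$- n{\left(A{\left(-6,-7 \right)} \right)} = - (\frac{9}{-20} + \frac{1}{47} \left(-20\right)) = - (9 \left(- \frac{1}{20}\right) - \frac{20}{47}) = - (- \frac{9}{20} - \frac{20}{47}) = \left(-1\right) \left(- \frac{823}{940}\right) = \frac{823}{940}$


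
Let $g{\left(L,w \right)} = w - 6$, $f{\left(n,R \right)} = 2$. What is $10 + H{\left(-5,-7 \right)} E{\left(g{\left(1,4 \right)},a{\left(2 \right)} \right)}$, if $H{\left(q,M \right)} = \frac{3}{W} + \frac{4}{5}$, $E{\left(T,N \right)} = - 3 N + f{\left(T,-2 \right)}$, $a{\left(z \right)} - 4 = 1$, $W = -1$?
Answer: $\frac{193}{5} \approx 38.6$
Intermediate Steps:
$g{\left(L,w \right)} = -6 + w$ ($g{\left(L,w \right)} = w - 6 = -6 + w$)
$a{\left(z \right)} = 5$ ($a{\left(z \right)} = 4 + 1 = 5$)
$E{\left(T,N \right)} = 2 - 3 N$ ($E{\left(T,N \right)} = - 3 N + 2 = 2 - 3 N$)
$H{\left(q,M \right)} = - \frac{11}{5}$ ($H{\left(q,M \right)} = \frac{3}{-1} + \frac{4}{5} = 3 \left(-1\right) + 4 \cdot \frac{1}{5} = -3 + \frac{4}{5} = - \frac{11}{5}$)
$10 + H{\left(-5,-7 \right)} E{\left(g{\left(1,4 \right)},a{\left(2 \right)} \right)} = 10 - \frac{11 \left(2 - 15\right)}{5} = 10 - - \frac{143}{5} = 10 + \frac{143}{5} = \frac{193}{5}$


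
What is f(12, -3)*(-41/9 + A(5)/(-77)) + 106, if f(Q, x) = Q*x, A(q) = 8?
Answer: 21078/77 ≈ 273.74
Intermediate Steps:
f(12, -3)*(-41/9 + A(5)/(-77)) + 106 = (12*(-3))*(-41/9 + 8/(-77)) + 106 = -36*(-41*⅑ + 8*(-1/77)) + 106 = -36*(-41/9 - 8/77) + 106 = -36*(-3229/693) + 106 = 12916/77 + 106 = 21078/77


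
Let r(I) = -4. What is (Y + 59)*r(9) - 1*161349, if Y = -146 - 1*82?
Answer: -160673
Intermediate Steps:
Y = -228 (Y = -146 - 82 = -228)
(Y + 59)*r(9) - 1*161349 = (-228 + 59)*(-4) - 1*161349 = -169*(-4) - 161349 = 676 - 161349 = -160673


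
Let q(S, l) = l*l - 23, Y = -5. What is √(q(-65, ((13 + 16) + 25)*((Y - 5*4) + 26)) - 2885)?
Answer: 2*√2 ≈ 2.8284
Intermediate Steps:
q(S, l) = -23 + l² (q(S, l) = l² - 23 = -23 + l²)
√(q(-65, ((13 + 16) + 25)*((Y - 5*4) + 26)) - 2885) = √((-23 + (((13 + 16) + 25)*((-5 - 5*4) + 26))²) - 2885) = √((-23 + ((29 + 25)*((-5 - 20) + 26))²) - 2885) = √((-23 + (54*(-25 + 26))²) - 2885) = √((-23 + (54*1)²) - 2885) = √((-23 + 54²) - 2885) = √((-23 + 2916) - 2885) = √(2893 - 2885) = √8 = 2*√2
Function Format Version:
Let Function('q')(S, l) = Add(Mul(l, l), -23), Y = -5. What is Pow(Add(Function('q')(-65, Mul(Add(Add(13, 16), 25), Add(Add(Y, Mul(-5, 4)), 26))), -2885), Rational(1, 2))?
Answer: Mul(2, Pow(2, Rational(1, 2))) ≈ 2.8284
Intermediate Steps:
Function('q')(S, l) = Add(-23, Pow(l, 2)) (Function('q')(S, l) = Add(Pow(l, 2), -23) = Add(-23, Pow(l, 2)))
Pow(Add(Function('q')(-65, Mul(Add(Add(13, 16), 25), Add(Add(Y, Mul(-5, 4)), 26))), -2885), Rational(1, 2)) = Pow(Add(Add(-23, Pow(Mul(Add(Add(13, 16), 25), Add(Add(-5, Mul(-5, 4)), 26)), 2)), -2885), Rational(1, 2)) = Pow(Add(Add(-23, Pow(Mul(Add(29, 25), Add(Add(-5, -20), 26)), 2)), -2885), Rational(1, 2)) = Pow(Add(Add(-23, Pow(Mul(54, Add(-25, 26)), 2)), -2885), Rational(1, 2)) = Pow(Add(Add(-23, Pow(Mul(54, 1), 2)), -2885), Rational(1, 2)) = Pow(Add(Add(-23, Pow(54, 2)), -2885), Rational(1, 2)) = Pow(Add(Add(-23, 2916), -2885), Rational(1, 2)) = Pow(Add(2893, -2885), Rational(1, 2)) = Pow(8, Rational(1, 2)) = Mul(2, Pow(2, Rational(1, 2)))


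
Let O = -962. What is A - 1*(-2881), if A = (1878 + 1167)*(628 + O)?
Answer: -1014149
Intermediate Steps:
A = -1017030 (A = (1878 + 1167)*(628 - 962) = 3045*(-334) = -1017030)
A - 1*(-2881) = -1017030 - 1*(-2881) = -1017030 + 2881 = -1014149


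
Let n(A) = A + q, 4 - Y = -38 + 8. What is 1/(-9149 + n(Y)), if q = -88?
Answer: -1/9203 ≈ -0.00010866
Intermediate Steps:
Y = 34 (Y = 4 - (-38 + 8) = 4 - 1*(-30) = 4 + 30 = 34)
n(A) = -88 + A (n(A) = A - 88 = -88 + A)
1/(-9149 + n(Y)) = 1/(-9149 + (-88 + 34)) = 1/(-9149 - 54) = 1/(-9203) = -1/9203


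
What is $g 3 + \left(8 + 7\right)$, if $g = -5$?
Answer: $0$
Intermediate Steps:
$g 3 + \left(8 + 7\right) = \left(-5\right) 3 + \left(8 + 7\right) = -15 + 15 = 0$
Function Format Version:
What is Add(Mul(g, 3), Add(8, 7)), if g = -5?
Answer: 0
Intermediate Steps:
Add(Mul(g, 3), Add(8, 7)) = Add(Mul(-5, 3), Add(8, 7)) = Add(-15, 15) = 0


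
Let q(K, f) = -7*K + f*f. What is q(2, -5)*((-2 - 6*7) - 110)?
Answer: -1694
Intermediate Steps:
q(K, f) = f² - 7*K (q(K, f) = -7*K + f² = f² - 7*K)
q(2, -5)*((-2 - 6*7) - 110) = ((-5)² - 7*2)*((-2 - 6*7) - 110) = (25 - 14)*((-2 - 42) - 110) = 11*(-44 - 110) = 11*(-154) = -1694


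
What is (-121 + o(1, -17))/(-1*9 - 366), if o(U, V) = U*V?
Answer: 46/125 ≈ 0.36800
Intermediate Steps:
(-121 + o(1, -17))/(-1*9 - 366) = (-121 + 1*(-17))/(-1*9 - 366) = (-121 - 17)/(-9 - 366) = -138/(-375) = -138*(-1/375) = 46/125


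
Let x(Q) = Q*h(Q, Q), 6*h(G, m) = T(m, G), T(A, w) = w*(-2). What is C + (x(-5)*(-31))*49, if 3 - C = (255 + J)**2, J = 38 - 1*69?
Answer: -112544/3 ≈ -37515.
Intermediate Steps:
T(A, w) = -2*w
h(G, m) = -G/3 (h(G, m) = (-2*G)/6 = -G/3)
J = -31 (J = 38 - 69 = -31)
x(Q) = -Q**2/3 (x(Q) = Q*(-Q/3) = -Q**2/3)
C = -50173 (C = 3 - (255 - 31)**2 = 3 - 1*224**2 = 3 - 1*50176 = 3 - 50176 = -50173)
C + (x(-5)*(-31))*49 = -50173 + (-1/3*(-5)**2*(-31))*49 = -50173 + (-1/3*25*(-31))*49 = -50173 - 25/3*(-31)*49 = -50173 + (775/3)*49 = -50173 + 37975/3 = -112544/3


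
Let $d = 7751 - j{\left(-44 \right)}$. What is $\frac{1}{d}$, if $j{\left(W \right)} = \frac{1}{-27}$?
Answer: $\frac{27}{209278} \approx 0.00012901$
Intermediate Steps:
$j{\left(W \right)} = - \frac{1}{27}$
$d = \frac{209278}{27}$ ($d = 7751 - - \frac{1}{27} = 7751 + \frac{1}{27} = \frac{209278}{27} \approx 7751.0$)
$\frac{1}{d} = \frac{1}{\frac{209278}{27}} = \frac{27}{209278}$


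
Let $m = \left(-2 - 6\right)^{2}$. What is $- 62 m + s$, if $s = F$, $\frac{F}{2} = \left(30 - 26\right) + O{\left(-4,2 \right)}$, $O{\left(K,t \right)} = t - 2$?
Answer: $-3960$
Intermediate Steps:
$m = 64$ ($m = \left(-8\right)^{2} = 64$)
$O{\left(K,t \right)} = -2 + t$ ($O{\left(K,t \right)} = t - 2 = -2 + t$)
$F = 8$ ($F = 2 \left(\left(30 - 26\right) + \left(-2 + 2\right)\right) = 2 \left(4 + 0\right) = 2 \cdot 4 = 8$)
$s = 8$
$- 62 m + s = \left(-62\right) 64 + 8 = -3968 + 8 = -3960$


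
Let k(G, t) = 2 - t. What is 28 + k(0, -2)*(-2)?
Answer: 20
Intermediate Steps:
28 + k(0, -2)*(-2) = 28 + (2 - 1*(-2))*(-2) = 28 + (2 + 2)*(-2) = 28 + 4*(-2) = 28 - 8 = 20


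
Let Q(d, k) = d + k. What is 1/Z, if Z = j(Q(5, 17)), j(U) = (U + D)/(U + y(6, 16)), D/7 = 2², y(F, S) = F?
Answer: 14/25 ≈ 0.56000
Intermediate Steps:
D = 28 (D = 7*2² = 7*4 = 28)
j(U) = (28 + U)/(6 + U) (j(U) = (U + 28)/(U + 6) = (28 + U)/(6 + U))
Z = 25/14 (Z = (28 + (5 + 17))/(6 + (5 + 17)) = (28 + 22)/(6 + 22) = 50/28 = (1/28)*50 = 25/14 ≈ 1.7857)
1/Z = 1/(25/14) = 14/25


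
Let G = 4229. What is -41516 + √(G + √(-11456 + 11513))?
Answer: -41516 + √(4229 + √57) ≈ -41451.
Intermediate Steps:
-41516 + √(G + √(-11456 + 11513)) = -41516 + √(4229 + √(-11456 + 11513)) = -41516 + √(4229 + √57)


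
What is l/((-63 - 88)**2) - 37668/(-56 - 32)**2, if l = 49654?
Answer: -118586873/44142736 ≈ -2.6864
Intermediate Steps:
l/((-63 - 88)**2) - 37668/(-56 - 32)**2 = 49654/((-63 - 88)**2) - 37668/(-56 - 32)**2 = 49654/((-151)**2) - 37668/((-88)**2) = 49654/22801 - 37668/7744 = 49654*(1/22801) - 37668*1/7744 = 49654/22801 - 9417/1936 = -118586873/44142736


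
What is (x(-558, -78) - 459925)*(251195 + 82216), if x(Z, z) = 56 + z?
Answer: -153351389217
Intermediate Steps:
(x(-558, -78) - 459925)*(251195 + 82216) = ((56 - 78) - 459925)*(251195 + 82216) = (-22 - 459925)*333411 = -459947*333411 = -153351389217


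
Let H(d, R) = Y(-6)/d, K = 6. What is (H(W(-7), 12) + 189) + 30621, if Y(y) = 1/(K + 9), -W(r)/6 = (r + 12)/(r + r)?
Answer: 6932257/225 ≈ 30810.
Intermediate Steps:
W(r) = -3*(12 + r)/r (W(r) = -6*(r + 12)/(r + r) = -6*(12 + r)/(2*r) = -6*(12 + r)*1/(2*r) = -3*(12 + r)/r)
Y(y) = 1/15 (Y(y) = 1/(6 + 9) = 1/15)
H(d, R) = 1/(15*d)
(H(W(-7), 12) + 189) + 30621 = (1/(15*(-3 - 36/(-7))) + 189) + 30621 = (1/(15*(-3 - 36*(-1/7))) + 189) + 30621 = (1/(15*(-3 + 36/7)) + 189) + 30621 = (1/(15*(15/7)) + 189) + 30621 = ((1/15)*(7/15) + 189) + 30621 = (7/225 + 189) + 30621 = 42532/225 + 30621 = 6932257/225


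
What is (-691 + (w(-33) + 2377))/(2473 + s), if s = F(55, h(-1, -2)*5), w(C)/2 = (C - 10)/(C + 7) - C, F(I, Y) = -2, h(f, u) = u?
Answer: 22819/32123 ≈ 0.71036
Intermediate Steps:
w(C) = -2*C + 2*(-10 + C)/(7 + C) (w(C) = 2*((C - 10)/(C + 7) - C) = 2*((-10 + C)/(7 + C) - C) = 2*(-C + (-10 + C)/(7 + C)) = -2*C + 2*(-10 + C)/(7 + C))
s = -2
(-691 + (w(-33) + 2377))/(2473 + s) = (-691 + (2*(-10 - 1*(-33)² - 6*(-33))/(7 - 33) + 2377))/(2473 - 2) = (-691 + (2*(-10 - 1*1089 + 198)/(-26) + 2377))/2471 = (-691 + (2*(-1/26)*(-10 - 1089 + 198) + 2377))*(1/2471) = (-691 + (2*(-1/26)*(-901) + 2377))*(1/2471) = (-691 + (901/13 + 2377))*(1/2471) = (-691 + 31802/13)*(1/2471) = (22819/13)*(1/2471) = 22819/32123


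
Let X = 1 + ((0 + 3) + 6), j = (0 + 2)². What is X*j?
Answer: 40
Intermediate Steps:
j = 4 (j = 2² = 4)
X = 10 (X = 1 + (3 + 6) = 1 + 9 = 10)
X*j = 10*4 = 40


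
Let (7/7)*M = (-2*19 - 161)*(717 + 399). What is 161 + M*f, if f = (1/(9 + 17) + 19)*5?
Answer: -274826857/13 ≈ -2.1141e+7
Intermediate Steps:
M = -222084 (M = (-2*19 - 161)*(717 + 399) = (-38 - 161)*1116 = -199*1116 = -222084)
f = 2475/26 (f = (1/26 + 19)*5 = (495/26)*5 = 2475/26 ≈ 95.192)
161 + M*f = 161 - 222084*2475/26 = 161 - 274828950/13 = -274826857/13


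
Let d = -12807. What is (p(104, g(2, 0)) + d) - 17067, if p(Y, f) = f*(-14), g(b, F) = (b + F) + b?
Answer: -29930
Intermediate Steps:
g(b, F) = F + 2*b (g(b, F) = (F + b) + b = F + 2*b)
p(Y, f) = -14*f
(p(104, g(2, 0)) + d) - 17067 = (-14*(0 + 2*2) - 12807) - 17067 = (-14*(0 + 4) - 12807) - 17067 = (-14*4 - 12807) - 17067 = (-56 - 12807) - 17067 = -12863 - 17067 = -29930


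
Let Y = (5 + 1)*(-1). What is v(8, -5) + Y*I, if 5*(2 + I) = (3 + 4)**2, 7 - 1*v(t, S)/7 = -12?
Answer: 431/5 ≈ 86.200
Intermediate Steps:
v(t, S) = 133 (v(t, S) = 49 - 7*(-12) = 49 + 84 = 133)
Y = -6 (Y = 6*(-1) = -6)
I = 39/5 (I = -2 + (3 + 4)**2/5 = -2 + (1/5)*7**2 = -2 + (1/5)*49 = -2 + 49/5 = 39/5 ≈ 7.8000)
v(8, -5) + Y*I = 133 - 6*39/5 = 133 - 234/5 = 431/5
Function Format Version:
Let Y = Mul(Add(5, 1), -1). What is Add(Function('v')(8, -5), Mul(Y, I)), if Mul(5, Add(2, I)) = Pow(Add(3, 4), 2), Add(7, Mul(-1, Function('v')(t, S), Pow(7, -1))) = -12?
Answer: Rational(431, 5) ≈ 86.200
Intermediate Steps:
Function('v')(t, S) = 133 (Function('v')(t, S) = Add(49, Mul(-7, -12)) = Add(49, 84) = 133)
Y = -6 (Y = Mul(6, -1) = -6)
I = Rational(39, 5) (I = Add(-2, Mul(Rational(1, 5), Pow(Add(3, 4), 2))) = Add(-2, Mul(Rational(1, 5), Pow(7, 2))) = Add(-2, Mul(Rational(1, 5), 49)) = Add(-2, Rational(49, 5)) = Rational(39, 5) ≈ 7.8000)
Add(Function('v')(8, -5), Mul(Y, I)) = Add(133, Mul(-6, Rational(39, 5))) = Add(133, Rational(-234, 5)) = Rational(431, 5)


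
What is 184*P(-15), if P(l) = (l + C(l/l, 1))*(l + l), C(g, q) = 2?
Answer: 71760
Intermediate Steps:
P(l) = 2*l*(2 + l) (P(l) = (l + 2)*(l + l) = (2 + l)*(2*l) = 2*l*(2 + l))
184*P(-15) = 184*(2*(-15)*(2 - 15)) = 184*(2*(-15)*(-13)) = 184*390 = 71760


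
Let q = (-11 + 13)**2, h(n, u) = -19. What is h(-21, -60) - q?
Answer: -23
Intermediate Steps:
q = 4 (q = 2**2 = 4)
h(-21, -60) - q = -19 - 1*4 = -19 - 4 = -23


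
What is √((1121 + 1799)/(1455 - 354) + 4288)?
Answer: 2*√1300283202/1101 ≈ 65.503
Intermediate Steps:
√((1121 + 1799)/(1455 - 354) + 4288) = √(2920/1101 + 4288) = √(4724008/1101) = 2*√1300283202/1101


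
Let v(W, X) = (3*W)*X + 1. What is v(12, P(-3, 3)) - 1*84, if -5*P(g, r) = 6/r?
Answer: -487/5 ≈ -97.400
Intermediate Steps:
P(g, r) = -6/(5*r)
v(W, X) = 1 + 3*W*X (v(W, X) = 3*W*X + 1 = 1 + 3*W*X)
v(12, P(-3, 3)) - 1*84 = (1 + 3*12*(-6/5/3)) - 1*84 = (1 + 3*12*(-6/5*1/3)) - 84 = (1 + 3*12*(-2/5)) - 84 = (1 - 72/5) - 84 = -67/5 - 84 = -487/5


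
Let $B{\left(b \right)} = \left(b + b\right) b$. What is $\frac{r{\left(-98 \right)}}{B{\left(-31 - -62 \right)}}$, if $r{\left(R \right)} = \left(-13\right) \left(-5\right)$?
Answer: $\frac{65}{1922} \approx 0.033819$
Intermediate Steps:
$B{\left(b \right)} = 2 b^{2}$ ($B{\left(b \right)} = 2 b b = 2 b^{2}$)
$r{\left(R \right)} = 65$
$\frac{r{\left(-98 \right)}}{B{\left(-31 - -62 \right)}} = \frac{65}{2 \left(-31 - -62\right)^{2}} = \frac{65}{2 \left(-31 + 62\right)^{2}} = \frac{65}{2 \cdot 31^{2}} = \frac{65}{2 \cdot 961} = \frac{65}{1922}$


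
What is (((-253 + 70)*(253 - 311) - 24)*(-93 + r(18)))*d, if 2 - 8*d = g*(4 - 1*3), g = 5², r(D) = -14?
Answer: 13030995/4 ≈ 3.2577e+6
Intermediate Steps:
g = 25
d = -23/8 (d = ¼ - 25*(4 - 1*3)/8 = ¼ - 25*(4 - 3)/8 = ¼ - 25/8 = -23/8 ≈ -2.8750)
(((-253 + 70)*(253 - 311) - 24)*(-93 + r(18)))*d = (((-253 + 70)*(253 - 311) - 24)*(-93 - 14))*(-23/8) = ((-183*(-58) - 24)*(-107))*(-23/8) = ((10614 - 24)*(-107))*(-23/8) = (10590*(-107))*(-23/8) = -1133130*(-23/8) = 13030995/4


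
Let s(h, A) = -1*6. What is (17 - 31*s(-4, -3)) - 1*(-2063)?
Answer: 2266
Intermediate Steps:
s(h, A) = -6
(17 - 31*s(-4, -3)) - 1*(-2063) = (17 - 31*(-6)) - 1*(-2063) = (17 + 186) + 2063 = 203 + 2063 = 2266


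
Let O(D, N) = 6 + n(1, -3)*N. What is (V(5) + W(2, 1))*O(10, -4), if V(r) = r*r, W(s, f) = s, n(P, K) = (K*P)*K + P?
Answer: -918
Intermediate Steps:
n(P, K) = P + P*K² (n(P, K) = P*K² + P = P + P*K²)
O(D, N) = 6 + 10*N (O(D, N) = 6 + (1*(1 + (-3)²))*N = 6 + (1*(1 + 9))*N = 6 + (1*10)*N = 6 + 10*N)
V(r) = r²
(V(5) + W(2, 1))*O(10, -4) = (5² + 2)*(6 + 10*(-4)) = (25 + 2)*(6 - 40) = 27*(-34) = -918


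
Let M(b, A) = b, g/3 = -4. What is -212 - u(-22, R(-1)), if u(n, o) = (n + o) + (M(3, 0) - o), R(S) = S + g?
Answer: -193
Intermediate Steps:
g = -12 (g = 3*(-4) = -12)
R(S) = -12 + S (R(S) = S - 12 = -12 + S)
u(n, o) = 3 + n (u(n, o) = (n + o) + (3 - o) = 3 + n)
-212 - u(-22, R(-1)) = -212 - (3 - 22) = -212 - 1*(-19) = -212 + 19 = -193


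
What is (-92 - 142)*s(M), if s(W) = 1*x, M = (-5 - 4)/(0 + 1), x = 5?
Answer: -1170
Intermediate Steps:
M = -9 (M = -9/1 = -9*1 = -9)
s(W) = 5 (s(W) = 1*5 = 5)
(-92 - 142)*s(M) = (-92 - 142)*5 = -234*5 = -1170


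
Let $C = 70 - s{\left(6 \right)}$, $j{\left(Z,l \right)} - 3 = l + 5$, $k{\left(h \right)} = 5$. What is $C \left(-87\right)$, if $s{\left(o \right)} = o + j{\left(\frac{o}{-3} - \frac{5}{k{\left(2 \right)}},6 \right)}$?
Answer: $-4350$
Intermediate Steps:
$j{\left(Z,l \right)} = 8 + l$ ($j{\left(Z,l \right)} = 3 + \left(l + 5\right) = 3 + \left(5 + l\right) = 8 + l$)
$s{\left(o \right)} = 14 + o$ ($s{\left(o \right)} = o + \left(8 + 6\right) = o + 14 = 14 + o$)
$C = 50$ ($C = 70 - \left(14 + 6\right) = 70 - 20 = 50$)
$C \left(-87\right) = 50 \left(-87\right) = -4350$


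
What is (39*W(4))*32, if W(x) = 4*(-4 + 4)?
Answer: 0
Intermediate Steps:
W(x) = 0 (W(x) = 4*0 = 0)
(39*W(4))*32 = (39*0)*32 = 0*32 = 0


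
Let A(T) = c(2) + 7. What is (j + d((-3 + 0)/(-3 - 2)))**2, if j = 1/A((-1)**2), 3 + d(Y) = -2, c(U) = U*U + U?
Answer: 4096/169 ≈ 24.237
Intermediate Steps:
c(U) = U + U**2 (c(U) = U**2 + U = U + U**2)
d(Y) = -5 (d(Y) = -3 - 2 = -5)
A(T) = 13 (A(T) = 2*(1 + 2) + 7 = 2*3 + 7 = 6 + 7 = 13)
j = 1/13 ≈ 0.076923
(j + d((-3 + 0)/(-3 - 2)))**2 = (1/13 - 5)**2 = (-64/13)**2 = 4096/169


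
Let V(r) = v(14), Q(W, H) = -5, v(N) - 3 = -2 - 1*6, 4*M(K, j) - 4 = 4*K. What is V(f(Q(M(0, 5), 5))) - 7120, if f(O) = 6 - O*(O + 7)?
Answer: -7125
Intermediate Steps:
M(K, j) = 1 + K (M(K, j) = 1 + (4*K)/4 = 1 + K)
v(N) = -5 (v(N) = 3 + (-2 - 1*6) = 3 + (-2 - 6) = 3 - 8 = -5)
f(O) = 6 - O*(7 + O)
V(r) = -5
V(f(Q(M(0, 5), 5))) - 7120 = -5 - 7120 = -7125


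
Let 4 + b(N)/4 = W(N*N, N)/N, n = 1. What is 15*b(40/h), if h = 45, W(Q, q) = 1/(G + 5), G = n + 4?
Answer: -933/4 ≈ -233.25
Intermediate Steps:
G = 5 (G = 1 + 4 = 5)
W(Q, q) = ⅒ (W(Q, q) = 1/(5 + 5) = 1/10 = ⅒)
b(N) = -16 + 2/(5*N) (b(N) = -16 + 4*(1/(10*N)) = -16 + 2/(5*N))
15*b(40/h) = 15*(-16 + 2/(5*((40/45)))) = 15*(-16 + 2/(5*((40*(1/45))))) = 15*(-16 + 2/(5*(8/9))) = 15*(-16 + (⅖)*(9/8)) = 15*(-16 + 9/20) = 15*(-311/20) = -933/4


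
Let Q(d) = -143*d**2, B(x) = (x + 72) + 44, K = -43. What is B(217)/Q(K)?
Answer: -333/264407 ≈ -0.0012594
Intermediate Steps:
B(x) = 116 + x (B(x) = (72 + x) + 44 = 116 + x)
B(217)/Q(K) = (116 + 217)/((-143*(-43)**2)) = 333/((-143*1849)) = 333/(-264407) = 333*(-1/264407) = -333/264407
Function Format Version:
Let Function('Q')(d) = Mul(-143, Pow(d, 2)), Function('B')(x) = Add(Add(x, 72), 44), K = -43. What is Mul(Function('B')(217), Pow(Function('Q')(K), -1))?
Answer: Rational(-333, 264407) ≈ -0.0012594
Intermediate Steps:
Function('B')(x) = Add(116, x) (Function('B')(x) = Add(Add(72, x), 44) = Add(116, x))
Mul(Function('B')(217), Pow(Function('Q')(K), -1)) = Mul(Add(116, 217), Pow(Mul(-143, Pow(-43, 2)), -1)) = Mul(333, Pow(Mul(-143, 1849), -1)) = Mul(333, Pow(-264407, -1)) = Mul(333, Rational(-1, 264407)) = Rational(-333, 264407)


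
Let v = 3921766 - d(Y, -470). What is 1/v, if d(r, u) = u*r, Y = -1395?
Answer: 1/3266116 ≈ 3.0617e-7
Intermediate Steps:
d(r, u) = r*u
v = 3266116 (v = 3921766 - (-1395)*(-470) = 3921766 - 1*655650 = 3921766 - 655650 = 3266116)
1/v = 1/3266116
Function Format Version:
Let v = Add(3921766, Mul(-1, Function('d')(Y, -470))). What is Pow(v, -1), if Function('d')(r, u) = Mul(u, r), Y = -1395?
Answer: Rational(1, 3266116) ≈ 3.0617e-7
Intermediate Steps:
Function('d')(r, u) = Mul(r, u)
v = 3266116 (v = Add(3921766, Mul(-1, Mul(-1395, -470))) = Add(3921766, Mul(-1, 655650)) = Add(3921766, -655650) = 3266116)
Pow(v, -1) = Pow(3266116, -1) = Rational(1, 3266116)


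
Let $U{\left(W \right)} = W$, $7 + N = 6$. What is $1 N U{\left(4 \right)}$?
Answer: $-4$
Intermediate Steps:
$N = -1$ ($N = -7 + 6 = -1$)
$1 N U{\left(4 \right)} = 1 \left(-1\right) 4 = \left(-1\right) 4 = -4$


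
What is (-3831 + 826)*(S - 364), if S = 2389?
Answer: -6085125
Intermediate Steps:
(-3831 + 826)*(S - 364) = (-3831 + 826)*(2389 - 364) = -3005*2025 = -6085125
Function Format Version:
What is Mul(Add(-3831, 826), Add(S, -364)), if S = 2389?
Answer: -6085125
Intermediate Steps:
Mul(Add(-3831, 826), Add(S, -364)) = Mul(Add(-3831, 826), Add(2389, -364)) = Mul(-3005, 2025) = -6085125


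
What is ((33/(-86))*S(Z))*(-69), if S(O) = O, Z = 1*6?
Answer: 6831/43 ≈ 158.86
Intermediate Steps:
Z = 6
((33/(-86))*S(Z))*(-69) = ((33/(-86))*6)*(-69) = ((33*(-1/86))*6)*(-69) = -33/86*6*(-69) = -99/43*(-69) = 6831/43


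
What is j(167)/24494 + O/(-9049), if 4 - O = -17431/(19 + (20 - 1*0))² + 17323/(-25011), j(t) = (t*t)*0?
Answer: -68275772/38248847091 ≈ -0.0017850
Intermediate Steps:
j(t) = 0 (j(t) = t²*0 = 0)
O = 68275772/4226859 (O = 4 - (-17431/(19 + (20 - 1*0))² + 17323/(-25011)) = 4 - (-17431/(19 + (20 + 0))² + 17323*(-1/25011)) = 4 - (-17431/(19 + 20)² - 17323/25011) = 4 - (-17431/(39²) - 17323/25011) = 4 - (-17431/1521 - 17323/25011) = 4 - 1*(-51368336/4226859) = 4 + 51368336/4226859 = 68275772/4226859 ≈ 16.153)
j(167)/24494 + O/(-9049) = 0/24494 + (68275772/4226859)/(-9049) = 0*(1/24494) + (68275772/4226859)*(-1/9049) = 0 - 68275772/38248847091 = -68275772/38248847091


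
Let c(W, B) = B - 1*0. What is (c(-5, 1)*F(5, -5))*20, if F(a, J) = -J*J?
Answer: -500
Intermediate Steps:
F(a, J) = -J**2
c(W, B) = B (c(W, B) = B + 0 = B)
(c(-5, 1)*F(5, -5))*20 = (1*(-1*(-5)**2))*20 = (1*(-1*25))*20 = (1*(-25))*20 = -25*20 = -500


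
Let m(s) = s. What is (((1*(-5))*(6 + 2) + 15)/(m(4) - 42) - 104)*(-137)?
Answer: 537999/38 ≈ 14158.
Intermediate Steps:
(((1*(-5))*(6 + 2) + 15)/(m(4) - 42) - 104)*(-137) = (((1*(-5))*(6 + 2) + 15)/(4 - 42) - 104)*(-137) = ((-5*8 + 15)/(-38) - 104)*(-137) = ((-40 + 15)*(-1/38) - 104)*(-137) = (-25*(-1/38) - 104)*(-137) = (25/38 - 104)*(-137) = -3927/38*(-137) = 537999/38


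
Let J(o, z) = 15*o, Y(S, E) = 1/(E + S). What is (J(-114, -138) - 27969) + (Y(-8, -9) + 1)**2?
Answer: -8576975/289 ≈ -29678.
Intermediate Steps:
(J(-114, -138) - 27969) + (Y(-8, -9) + 1)**2 = (15*(-114) - 27969) + (1/(-9 - 8) + 1)**2 = (-1710 - 27969) + (1/(-17) + 1)**2 = -29679 + (-1/17 + 1)**2 = -29679 + (16/17)**2 = -29679 + 256/289 = -8576975/289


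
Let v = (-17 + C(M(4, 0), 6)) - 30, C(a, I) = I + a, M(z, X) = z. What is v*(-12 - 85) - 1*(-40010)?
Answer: 43599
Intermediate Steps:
v = -37 (v = (-17 + (6 + 4)) - 30 = (-17 + 10) - 30 = -7 - 30 = -37)
v*(-12 - 85) - 1*(-40010) = -37*(-12 - 85) - 1*(-40010) = -37*(-97) + 40010 = 3589 + 40010 = 43599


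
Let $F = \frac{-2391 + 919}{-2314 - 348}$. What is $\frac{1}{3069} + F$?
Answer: $\frac{205465}{371349} \approx 0.55329$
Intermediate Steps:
$F = \frac{736}{1331}$ ($F = - \frac{1472}{-2662} = \left(-1472\right) \left(- \frac{1}{2662}\right) = \frac{736}{1331} \approx 0.55297$)
$\frac{1}{3069} + F = \frac{1}{3069} + \frac{736}{1331} = \frac{205465}{371349}$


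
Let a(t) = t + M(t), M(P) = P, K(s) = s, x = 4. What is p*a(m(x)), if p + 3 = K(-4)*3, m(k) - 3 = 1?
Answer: -120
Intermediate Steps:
m(k) = 4 (m(k) = 3 + 1 = 4)
a(t) = 2*t (a(t) = t + t = 2*t)
p = -15 (p = -3 - 4*3 = -3 - 12 = -15)
p*a(m(x)) = -30*4 = -15*8 = -120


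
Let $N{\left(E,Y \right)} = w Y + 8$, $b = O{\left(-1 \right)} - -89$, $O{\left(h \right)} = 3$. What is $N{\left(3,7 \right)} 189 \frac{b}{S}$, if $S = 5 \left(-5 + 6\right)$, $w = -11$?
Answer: $- \frac{1199772}{5} \approx -2.3995 \cdot 10^{5}$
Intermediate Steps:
$b = 92$ ($b = 3 - -89 = 3 + 89 = 92$)
$N{\left(E,Y \right)} = 8 - 11 Y$ ($N{\left(E,Y \right)} = - 11 Y + 8 = 8 - 11 Y$)
$S = 5$ ($S = 5 \cdot 1 = 5$)
$N{\left(3,7 \right)} 189 \frac{b}{S} = \left(8 - 77\right) 189 \cdot \frac{92}{5} = \left(8 - 77\right) 189 \cdot 92 \cdot \frac{1}{5} = \left(-69\right) 189 \cdot \frac{92}{5} = \left(-13041\right) \frac{92}{5} = - \frac{1199772}{5}$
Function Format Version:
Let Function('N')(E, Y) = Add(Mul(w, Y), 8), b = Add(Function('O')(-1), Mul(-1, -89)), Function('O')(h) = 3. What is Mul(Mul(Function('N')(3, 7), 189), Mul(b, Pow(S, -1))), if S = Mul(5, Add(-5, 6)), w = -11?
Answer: Rational(-1199772, 5) ≈ -2.3995e+5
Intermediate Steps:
b = 92 (b = Add(3, Mul(-1, -89)) = Add(3, 89) = 92)
Function('N')(E, Y) = Add(8, Mul(-11, Y)) (Function('N')(E, Y) = Add(Mul(-11, Y), 8) = Add(8, Mul(-11, Y)))
S = 5 (S = Mul(5, 1) = 5)
Mul(Mul(Function('N')(3, 7), 189), Mul(b, Pow(S, -1))) = Mul(Mul(Add(8, Mul(-11, 7)), 189), Mul(92, Pow(5, -1))) = Mul(Mul(Add(8, -77), 189), Mul(92, Rational(1, 5))) = Mul(Mul(-69, 189), Rational(92, 5)) = Mul(-13041, Rational(92, 5)) = Rational(-1199772, 5)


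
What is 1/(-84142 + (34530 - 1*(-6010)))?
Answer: -1/43602 ≈ -2.2935e-5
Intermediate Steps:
1/(-84142 + (34530 - 1*(-6010))) = 1/(-84142 + (34530 + 6010)) = 1/(-84142 + 40540) = 1/(-43602) = -1/43602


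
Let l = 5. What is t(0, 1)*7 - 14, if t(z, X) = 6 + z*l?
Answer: 28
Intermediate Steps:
t(z, X) = 6 + 5*z (t(z, X) = 6 + z*5 = 6 + 5*z)
t(0, 1)*7 - 14 = (6 + 5*0)*7 - 14 = (6 + 0)*7 - 14 = 6*7 - 14 = 42 - 14 = 28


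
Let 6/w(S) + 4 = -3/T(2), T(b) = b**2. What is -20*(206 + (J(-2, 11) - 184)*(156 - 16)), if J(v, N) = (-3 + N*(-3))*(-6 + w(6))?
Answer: -4199880/19 ≈ -2.2105e+5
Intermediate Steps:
w(S) = -24/19 (w(S) = 6/(-4 - 3/(2**2)) = 6/(-4 - 3/4) = 6/(-19/4) = 6*(-4/19) = -24/19)
J(v, N) = 414/19 + 414*N/19 (J(v, N) = (-3 + N*(-3))*(-6 - 24/19) = (-3 - 3*N)*(-138/19) = 414/19 + 414*N/19)
-20*(206 + (J(-2, 11) - 184)*(156 - 16)) = -20*(206 + ((414/19 + (414/19)*11) - 184)*(156 - 16)) = -20*(206 + ((414/19 + 4554/19) - 184)*140) = -20*(206 + (4968/19 - 184)*140) = -20*(206 + (1472/19)*140) = -20*(206 + 206080/19) = -20*209994/19 = -4199880/19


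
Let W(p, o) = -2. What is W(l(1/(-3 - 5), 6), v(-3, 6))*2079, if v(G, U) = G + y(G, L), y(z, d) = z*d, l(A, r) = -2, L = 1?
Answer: -4158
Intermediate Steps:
y(z, d) = d*z
v(G, U) = 2*G (v(G, U) = G + 1*G = G + G = 2*G)
W(l(1/(-3 - 5), 6), v(-3, 6))*2079 = -2*2079 = -4158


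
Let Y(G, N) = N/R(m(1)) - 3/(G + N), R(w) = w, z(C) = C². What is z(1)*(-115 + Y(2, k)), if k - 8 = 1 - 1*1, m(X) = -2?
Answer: -1193/10 ≈ -119.30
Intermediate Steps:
k = 8 (k = 8 + (1 - 1*1) = 8 + (1 - 1) = 8 + 0 = 8)
Y(G, N) = -3/(G + N) - N/2 (Y(G, N) = N/(-2) - 3/(G + N) = N*(-½) - 3/(G + N) = -N/2 - 3/(G + N) = -3/(G + N) - N/2)
z(1)*(-115 + Y(2, k)) = 1²*(-115 + (-6 - 1*8² - 1*2*8)/(2*(2 + 8))) = 1*(-115 + (½)*(-6 - 1*64 - 16)/10) = 1*(-115 + (½)*(⅒)*(-6 - 64 - 16)) = 1*(-115 + (½)*(⅒)*(-86)) = 1*(-115 - 43/10) = 1*(-1193/10) = -1193/10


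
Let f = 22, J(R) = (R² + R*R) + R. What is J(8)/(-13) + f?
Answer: 150/13 ≈ 11.538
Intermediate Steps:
J(R) = R + 2*R² (J(R) = (R² + R²) + R = 2*R² + R = R + 2*R²)
J(8)/(-13) + f = (8*(1 + 2*8))/(-13) + 22 = (8*(1 + 16))*(-1/13) + 22 = (8*17)*(-1/13) + 22 = 136*(-1/13) + 22 = -136/13 + 22 = 150/13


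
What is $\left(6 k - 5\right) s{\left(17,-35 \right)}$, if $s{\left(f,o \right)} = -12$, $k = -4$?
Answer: $348$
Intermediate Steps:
$\left(6 k - 5\right) s{\left(17,-35 \right)} = \left(6 \left(-4\right) - 5\right) \left(-12\right) = \left(-24 - 5\right) \left(-12\right) = \left(-29\right) \left(-12\right) = 348$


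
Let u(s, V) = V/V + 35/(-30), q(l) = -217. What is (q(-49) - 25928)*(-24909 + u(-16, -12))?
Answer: 1302500325/2 ≈ 6.5125e+8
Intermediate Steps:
u(s, V) = -1/6 (u(s, V) = 1 + 35*(-1/30) = 1 - 7/6 = -1/6)
(q(-49) - 25928)*(-24909 + u(-16, -12)) = (-217 - 25928)*(-24909 - 1/6) = -26145*(-149455/6) = 1302500325/2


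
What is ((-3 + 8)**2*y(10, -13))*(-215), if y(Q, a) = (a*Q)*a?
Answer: -9083750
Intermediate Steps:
y(Q, a) = Q*a**2 (y(Q, a) = (Q*a)*a = Q*a**2)
((-3 + 8)**2*y(10, -13))*(-215) = ((-3 + 8)**2*(10*(-13)**2))*(-215) = (5**2*(10*169))*(-215) = (25*1690)*(-215) = 42250*(-215) = -9083750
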